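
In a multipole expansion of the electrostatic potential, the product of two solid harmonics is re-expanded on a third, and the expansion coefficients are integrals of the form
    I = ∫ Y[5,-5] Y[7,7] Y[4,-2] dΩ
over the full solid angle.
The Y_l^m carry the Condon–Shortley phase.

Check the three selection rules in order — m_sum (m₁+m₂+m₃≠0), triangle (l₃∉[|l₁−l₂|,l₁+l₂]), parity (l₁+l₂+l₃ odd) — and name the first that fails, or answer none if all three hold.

m₁+m₂+m₃ = -5 + 7 − 2 = 0  ✓
triangle: |5−7|=2 ≤ l₃=4 ≤ 5+7=12  ✓
parity: l₁+l₂+l₃ = 16 is even  ✓

none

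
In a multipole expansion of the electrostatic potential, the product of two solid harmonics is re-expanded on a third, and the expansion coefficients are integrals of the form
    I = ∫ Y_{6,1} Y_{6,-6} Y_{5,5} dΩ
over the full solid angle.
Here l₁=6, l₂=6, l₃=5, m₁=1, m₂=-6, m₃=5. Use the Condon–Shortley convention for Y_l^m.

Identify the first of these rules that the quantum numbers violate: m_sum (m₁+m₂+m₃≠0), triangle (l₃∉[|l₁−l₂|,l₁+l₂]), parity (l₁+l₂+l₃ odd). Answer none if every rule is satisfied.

Σmᵢ = 0  ✓
l₃∈[|l₁−l₂|,l₁+l₂]=[0,12], have l₃=5  ✓
Σlᵢ = 17 ⇒ odd  ✗

parity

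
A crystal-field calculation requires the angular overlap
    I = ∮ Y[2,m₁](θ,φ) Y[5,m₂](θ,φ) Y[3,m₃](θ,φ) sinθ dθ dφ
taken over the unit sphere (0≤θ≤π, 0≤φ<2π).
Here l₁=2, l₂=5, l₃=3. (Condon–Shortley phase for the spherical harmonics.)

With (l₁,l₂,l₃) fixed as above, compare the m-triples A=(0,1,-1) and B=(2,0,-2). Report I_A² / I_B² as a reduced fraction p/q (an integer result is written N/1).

Shared (l₁,l₂,l₃)=(2,5,3): N and (l;000)² cancel in I_A²/I_B².
A: Δ = 4!·0!·6!/11! = 1/2310; Racah Σ t=2..2: t=2:+1/192 = 1/192; ⇒ 3j(2 5 3; 0 1 -1)² = 3/77, sgn +1
B: Δ = 4!·0!·6!/11! = 1/2310; Racah Σ t=0..0: t=0:+1/2880 = 1/2880; ⇒ 3j(2 5 3; 2 0 -2)² = 1/462, sgn -1
I_A²/I_B² = (3/77)/(1/462) = 18/1

18/1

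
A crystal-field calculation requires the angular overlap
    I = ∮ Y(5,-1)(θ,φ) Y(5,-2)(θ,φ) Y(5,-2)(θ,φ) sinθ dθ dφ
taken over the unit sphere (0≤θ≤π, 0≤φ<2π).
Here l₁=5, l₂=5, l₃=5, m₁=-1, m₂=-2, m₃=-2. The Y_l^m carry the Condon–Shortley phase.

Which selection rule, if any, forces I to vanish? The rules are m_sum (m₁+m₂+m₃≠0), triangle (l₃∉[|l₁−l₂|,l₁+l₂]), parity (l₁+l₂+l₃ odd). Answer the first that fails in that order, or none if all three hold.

m_sum

Σmᵢ = -5  ✗
l₃∈[|l₁−l₂|,l₁+l₂]=[0,10], have l₃=5
Σlᵢ = 15 ⇒ odd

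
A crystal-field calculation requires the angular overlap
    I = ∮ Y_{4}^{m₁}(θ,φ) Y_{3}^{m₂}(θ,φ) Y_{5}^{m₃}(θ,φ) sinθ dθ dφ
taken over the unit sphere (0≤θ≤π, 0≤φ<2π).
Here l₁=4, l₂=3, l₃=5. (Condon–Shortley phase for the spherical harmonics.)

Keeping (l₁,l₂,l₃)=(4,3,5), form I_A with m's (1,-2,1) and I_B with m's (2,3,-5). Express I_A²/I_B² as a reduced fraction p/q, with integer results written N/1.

l's match ⇒ only the (l;m) 3-j factors differ between A and B.
A: triangle coeff Δ(4,3,5) = 1/180180; Σ_t [0,1]: t=0:+1/432 t=1:−1/1152 = 5/3456; (3j)²=625/36036 [(4 3 5; 1 -2 1)], sign=+1
B: triangle coeff Δ(4,3,5) = 1/180180; Σ_t [2,2]: t=2:+1/34560 = 1/34560; (3j)²=5/286 [(4 3 5; 2 3 -5)], sign=+1
I_A²/I_B² = (625/36036)/(5/286) = 125/126

125/126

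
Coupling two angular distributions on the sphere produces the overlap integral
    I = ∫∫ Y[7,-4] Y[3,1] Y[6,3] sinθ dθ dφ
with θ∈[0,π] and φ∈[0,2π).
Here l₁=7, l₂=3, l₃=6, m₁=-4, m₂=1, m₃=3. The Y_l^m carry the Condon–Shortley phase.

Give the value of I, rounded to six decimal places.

Rules hold: Σm=0, L=16 even, 4≤6≤10.
N = 15·7·13 = 1365
Δ = 4!·10!·2!/17! = 1/2042040
Racah Σ t=1..3: t=1:−1/207360 t=2:+1/57600 t=3:−1/207360 = 1/129600
⇒ 3j(7 3 6; 0 0 0)² = 168/12155, sgn +1
Racah Σ t=2..4: t=2:+1/2903040 t=3:−1/483840 t=4:+1/1451520 = -1/967680
⇒ 3j(7 3 6; -4 1 3)² = 81/6188, sgn +1
4πI² = N·(3j₀)²·(3jₘ)² = 10206/41327
I = +1·√(0.246957/4π) = 0.14018641

0.140186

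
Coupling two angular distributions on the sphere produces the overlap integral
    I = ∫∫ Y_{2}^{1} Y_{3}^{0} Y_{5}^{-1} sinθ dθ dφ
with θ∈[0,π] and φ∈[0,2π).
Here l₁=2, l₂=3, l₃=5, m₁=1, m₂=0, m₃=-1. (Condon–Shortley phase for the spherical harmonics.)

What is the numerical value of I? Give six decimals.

Rules hold: Σm=0, L=10 even, 1≤5≤5.
N = 5·7·11 = 385
Δ = 0!·4!·6!/11! = 1/2310
Racah Σ t=0..0: t=0:+1/144 = 1/144
⇒ 3j(2 3 5; 0 0 0)² = 10/231, sgn -1
Racah Σ t=0..0: t=0:+1/216 = 1/216
⇒ 3j(2 3 5; 1 0 -1)² = 8/231, sgn +1
4πI² = N·(3j₀)²·(3jₘ)² = 400/693
I = -1·√(0.577201/4π) = -0.21431790

-0.214318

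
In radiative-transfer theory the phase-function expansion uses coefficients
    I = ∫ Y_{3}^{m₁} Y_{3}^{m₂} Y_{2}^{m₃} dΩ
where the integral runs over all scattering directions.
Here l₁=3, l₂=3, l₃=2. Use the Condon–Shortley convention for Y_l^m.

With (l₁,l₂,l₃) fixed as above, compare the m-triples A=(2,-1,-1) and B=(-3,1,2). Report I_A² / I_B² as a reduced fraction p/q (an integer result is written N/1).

Shared (l₁,l₂,l₃)=(3,3,2): N and (l;000)² cancel in I_A²/I_B².
A: Δ = 4!·2!·2!/9! = 1/3780; Racah Σ t=0..1: t=0:+1/48 t=1:−1/12 = -1/16; ⇒ 3j(3 3 2; 2 -1 -1)² = 1/28, sgn +1
B: Δ = 4!·2!·2!/9! = 1/3780; Racah Σ t=4..4: t=4:+1/96 = 1/96; ⇒ 3j(3 3 2; -3 1 2)² = 1/42, sgn +1
I_A²/I_B² = (1/28)/(1/42) = 3/2

3/2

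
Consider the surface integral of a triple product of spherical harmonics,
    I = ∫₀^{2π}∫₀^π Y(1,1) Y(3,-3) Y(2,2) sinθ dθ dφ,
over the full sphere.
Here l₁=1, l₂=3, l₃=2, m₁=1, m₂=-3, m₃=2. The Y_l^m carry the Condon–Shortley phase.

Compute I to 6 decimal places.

Checks pass: Σm=0; 6 even; l₃=2∈[2,4].
(2·1+1)(2·3+1)(2·2+1) = 105
Δ: 2! 0! 4! / 7! → 1/105
sum: t=1:−1/4 = -1/4
3j²(1 3 2; 0 0 0) = Δ·Π!·Σ² = 3/35  (sign -1)
sum: t=0:+1/48 = 1/48
3j²(1 3 2; 1 -3 2) = Δ·Π!·Σ² = 1/7  (sign +1)
combine: 4πI² = 105·3/35·1/7 = 9/7
take √, sign -1: I = -0.31986543

-0.319865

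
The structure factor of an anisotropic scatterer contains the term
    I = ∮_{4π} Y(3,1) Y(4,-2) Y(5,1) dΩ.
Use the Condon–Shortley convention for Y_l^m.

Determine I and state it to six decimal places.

0.106335

Checks pass: Σm=0; 12 even; l₃=5∈[1,7].
(2·3+1)(2·4+1)(2·5+1) = 693
Δ: 2! 4! 6! / 13! → 1/180180
sum: t=0:+1/576 t=1:−1/144 t=2:+1/576 = -1/288
3j²(3 4 5; 0 0 0) = Δ·Π!·Σ² = 20/1001  (sign +1)
sum: t=0:+1/384 t=1:−1/720 t=2:+1/34560 = 43/34560
3j²(3 4 5; 1 -2 1) = Δ·Π!·Σ² = 1849/180180  (sign +1)
combine: 4πI² = 693·20/1001·1849/180180 = 1849/13013
take √, sign +1: I = 0.10633465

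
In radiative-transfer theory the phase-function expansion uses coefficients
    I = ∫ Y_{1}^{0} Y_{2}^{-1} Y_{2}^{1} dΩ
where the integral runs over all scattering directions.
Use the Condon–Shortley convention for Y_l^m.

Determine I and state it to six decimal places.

L=5 odd ⇒ parity kills the (l;000) factor ⇒ I = 0

0.000000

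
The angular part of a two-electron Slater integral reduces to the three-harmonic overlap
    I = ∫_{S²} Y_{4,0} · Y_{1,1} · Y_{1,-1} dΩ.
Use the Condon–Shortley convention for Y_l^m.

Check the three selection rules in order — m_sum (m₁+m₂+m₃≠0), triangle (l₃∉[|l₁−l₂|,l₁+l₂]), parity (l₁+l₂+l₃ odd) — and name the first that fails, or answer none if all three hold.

Σmᵢ = 0  ✓
l₃∈[|l₁−l₂|,l₁+l₂]=[3,5], have l₃=1  ✗
Σlᵢ = 6 ⇒ even

triangle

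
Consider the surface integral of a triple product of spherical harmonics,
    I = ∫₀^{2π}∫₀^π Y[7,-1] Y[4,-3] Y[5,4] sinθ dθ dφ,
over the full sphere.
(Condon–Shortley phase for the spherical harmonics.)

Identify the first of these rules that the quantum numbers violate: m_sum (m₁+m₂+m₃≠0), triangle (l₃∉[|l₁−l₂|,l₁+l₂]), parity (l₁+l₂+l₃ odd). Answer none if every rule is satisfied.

Σmᵢ = 0  ✓
l₃∈[|l₁−l₂|,l₁+l₂]=[3,11], have l₃=5  ✓
Σlᵢ = 16 ⇒ even  ✓

none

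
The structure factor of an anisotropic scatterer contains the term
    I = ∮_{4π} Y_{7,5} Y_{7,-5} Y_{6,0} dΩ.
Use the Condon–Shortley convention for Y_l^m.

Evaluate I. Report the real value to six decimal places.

Checks pass: Σm=0; 20 even; l₃=6∈[0,14].
(2·7+1)(2·7+1)(2·6+1) = 2925
Δ: 8! 6! 6! / 21! → 1/2444321880
sum: t=1:−1/2612736000 t=2:+1/20736000 t=3:−1/1658880 t=4:+1/746496 t=5:−1/1658880 t=6:+1/20736000 t=7:−1/2612736000 = 1/4354560
3j²(7 7 6; 0 0 0) = Δ·Π!·Σ² = 1000/138567  (sign +1)
sum: t=0:+1/92897280 t=1:−1/72576000 t=2:+1/746496000 = -1/597196800
3j²(7 7 6; 5 -5 0) = Δ·Π!·Σ² = 55/100776  (sign -1)
combine: 4πI² = 2925·1000/138567·55/100776 = 15625/1356277
take √, sign -1: I = -0.03027826

-0.030278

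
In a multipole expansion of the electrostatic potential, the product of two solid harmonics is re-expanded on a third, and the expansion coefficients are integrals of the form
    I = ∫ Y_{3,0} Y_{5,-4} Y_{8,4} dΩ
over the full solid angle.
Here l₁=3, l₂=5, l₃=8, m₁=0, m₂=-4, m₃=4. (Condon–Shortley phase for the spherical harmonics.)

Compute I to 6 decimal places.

Rules hold: Σm=0, L=16 even, 2≤8≤8.
N = 7·11·17 = 1309
Δ = 0!·6!·10!/17! = 1/136136
Racah Σ t=0..0: t=0:+1/518400 = 1/518400
⇒ 3j(3 5 8; 0 0 0)² = 56/2431, sgn +1
Racah Σ t=0..0: t=0:+1/13063680 = 1/13063680
⇒ 3j(3 5 8; 0 -4 4)² = 10/1547, sgn +1
4πI² = N·(3j₀)²·(3jₘ)² = 560/2873
I = +1·√(0.194918/4π) = 0.12454356

0.124544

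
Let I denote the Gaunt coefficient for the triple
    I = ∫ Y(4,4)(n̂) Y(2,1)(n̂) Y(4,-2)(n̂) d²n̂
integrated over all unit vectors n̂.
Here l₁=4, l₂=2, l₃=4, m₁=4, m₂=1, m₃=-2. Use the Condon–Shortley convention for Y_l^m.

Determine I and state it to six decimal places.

0.000000

4 + 1 − 2 = 3 ≠ 0: azimuthal integral kills it; I = 0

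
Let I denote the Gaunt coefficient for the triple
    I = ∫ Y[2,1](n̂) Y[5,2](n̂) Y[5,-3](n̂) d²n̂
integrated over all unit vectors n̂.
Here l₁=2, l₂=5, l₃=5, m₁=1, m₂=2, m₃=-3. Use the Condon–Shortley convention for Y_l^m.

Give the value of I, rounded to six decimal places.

m-sum 0 ✓  L=12 even ✓  3≤5≤7 ✓
Π(2lᵢ+1) = 5×11×11 = 605
triangle coeff Δ(2,5,5) = 1/38610
Σ_t [0,2]: t=0:+1/2880 t=1:−1/576 t=2:+1/2880 = -1/960
(3j)²=10/429 [(2 5 5; 0 0 0)], sign=+1
Σ_t [0,1]: t=0:+1/10080 t=1:−1/2880 = -1/4032
(3j)²=10/429 [(2 5 5; 1 2 -3)], sign=-1
⇒ 4πI² = 500/1521
I = (-1)√(500/1521/(4π)) = -0.16173926

-0.161739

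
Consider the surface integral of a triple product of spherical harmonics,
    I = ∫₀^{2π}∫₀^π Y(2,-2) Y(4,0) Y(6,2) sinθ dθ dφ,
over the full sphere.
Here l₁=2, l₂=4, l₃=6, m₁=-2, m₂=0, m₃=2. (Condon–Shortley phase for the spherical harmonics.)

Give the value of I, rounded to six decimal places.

0.133065

Rules hold: Σm=0, L=12 even, 2≤6≤6.
N = 5·9·13 = 585
Δ = 0!·4!·8!/13! = 1/6435
Racah Σ t=0..0: t=0:+1/2304 = 1/2304
⇒ 3j(2 4 6; 0 0 0)² = 5/143, sgn +1
Racah Σ t=0..0: t=0:+1/13824 = 1/13824
⇒ 3j(2 4 6; -2 0 2)² = 14/1287, sgn +1
4πI² = N·(3j₀)²·(3jₘ)² = 350/1573
I = +1·√(0.222505/4π) = 0.13306527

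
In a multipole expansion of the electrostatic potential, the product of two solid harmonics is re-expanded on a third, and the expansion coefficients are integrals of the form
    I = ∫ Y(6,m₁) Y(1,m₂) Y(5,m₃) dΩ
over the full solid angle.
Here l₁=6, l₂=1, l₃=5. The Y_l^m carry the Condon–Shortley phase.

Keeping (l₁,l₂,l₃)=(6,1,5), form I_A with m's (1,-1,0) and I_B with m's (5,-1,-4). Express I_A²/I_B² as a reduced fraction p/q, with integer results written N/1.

21/55

Same 6,1,5: normalisation and zero-m 3j drop out of the ratio.
A: Δ: 2! 10! 0! / 13! → 1/858; sum: t=0:+1/28800 = 1/28800; 3j²(6 1 5; 1 -1 0) = Δ·Π!·Σ² = 7/286  (sign -1)
B: Δ: 2! 10! 0! / 13! → 1/858; sum: t=0:+1/725760 = 1/725760; 3j²(6 1 5; 5 -1 -4) = Δ·Π!·Σ² = 5/78  (sign -1)
I_A²/I_B² = (7/286)/(5/78) = 21/55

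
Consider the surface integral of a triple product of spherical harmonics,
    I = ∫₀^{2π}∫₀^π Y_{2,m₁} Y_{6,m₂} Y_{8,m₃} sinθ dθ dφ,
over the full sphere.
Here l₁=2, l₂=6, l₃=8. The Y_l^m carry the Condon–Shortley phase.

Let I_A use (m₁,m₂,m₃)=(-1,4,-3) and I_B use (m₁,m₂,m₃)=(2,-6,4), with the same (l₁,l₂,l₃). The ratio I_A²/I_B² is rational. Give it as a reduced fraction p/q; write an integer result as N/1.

l's match ⇒ only the (l;m) 3-j factors differ between A and B.
A: triangle coeff Δ(2,6,8) = 1/30940; Σ_t [0,0]: t=0:+1/43545600 = 1/43545600; (3j)²=11/3094 [(2 6 8; -1 4 -3)], sign=-1
B: triangle coeff Δ(2,6,8) = 1/30940; Σ_t [0,0]: t=0:+1/11496038400 = 1/11496038400; (3j)²=1/30940 [(2 6 8; 2 -6 4)], sign=+1
I_A²/I_B² = (11/3094)/(1/30940) = 110/1

110/1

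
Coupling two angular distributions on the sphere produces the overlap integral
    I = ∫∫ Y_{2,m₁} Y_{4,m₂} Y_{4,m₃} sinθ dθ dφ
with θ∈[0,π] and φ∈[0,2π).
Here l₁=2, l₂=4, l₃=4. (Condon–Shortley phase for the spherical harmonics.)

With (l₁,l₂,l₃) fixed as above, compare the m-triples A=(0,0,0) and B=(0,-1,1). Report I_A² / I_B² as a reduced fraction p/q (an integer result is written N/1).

l's match ⇒ only the (l;m) 3-j factors differ between A and B.
A: triangle coeff Δ(2,4,4) = 1/13860; Σ_t [0,2]: t=0:+1/192 t=1:−1/36 t=2:+1/192 = -5/288; (3j)²=20/693 [(2 4 4; 0 0 0)], sign=-1
B: triangle coeff Δ(2,4,4) = 1/13860; Σ_t [0,2]: t=0:+1/144 t=1:−1/48 t=2:+1/480 = -17/1440; (3j)²=289/13860 [(2 4 4; 0 -1 1)], sign=+1
I_A²/I_B² = (20/693)/(289/13860) = 400/289

400/289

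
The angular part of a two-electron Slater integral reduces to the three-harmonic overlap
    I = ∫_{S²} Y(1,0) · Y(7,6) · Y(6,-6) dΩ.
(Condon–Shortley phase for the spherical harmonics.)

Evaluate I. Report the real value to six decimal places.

Checks pass: Σm=0; 14 even; l₃=6∈[6,8].
(2·1+1)(2·7+1)(2·6+1) = 585
Δ: 2! 0! 12! / 15! → 1/1365
sum: t=1:−1/518400 = -1/518400
3j²(1 7 6; 0 0 0) = Δ·Π!·Σ² = 7/195  (sign -1)
sum: t=1:−1/479001600 = -1/479001600
3j²(1 7 6; 0 6 -6) = Δ·Π!·Σ² = 1/105  (sign -1)
combine: 4πI² = 585·7/195·1/105 = 1/5
take √, sign +1: I = 0.12615663

0.126157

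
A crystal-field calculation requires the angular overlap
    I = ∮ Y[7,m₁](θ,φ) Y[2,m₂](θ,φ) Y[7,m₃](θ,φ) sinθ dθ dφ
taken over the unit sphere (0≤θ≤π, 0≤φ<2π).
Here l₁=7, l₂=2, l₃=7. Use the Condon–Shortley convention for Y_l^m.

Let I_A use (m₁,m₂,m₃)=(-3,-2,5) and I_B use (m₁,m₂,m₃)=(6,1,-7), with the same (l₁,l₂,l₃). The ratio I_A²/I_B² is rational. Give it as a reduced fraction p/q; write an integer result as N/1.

792/1183

Shared (l₁,l₂,l₃)=(7,2,7): N and (l;000)² cancel in I_A²/I_B².
A: Δ = 2!·12!·2!/17! = 1/185640; Racah Σ t=0..0: t=0:+1/29030400 = 1/29030400; ⇒ 3j(7 2 7; -3 -2 5)² = 99/7735, sgn +1
B: Δ = 2!·12!·2!/17! = 1/185640; Racah Σ t=1..1: t=1:−1/958003200 = -1/958003200; ⇒ 3j(7 2 7; 6 1 -7)² = 13/680, sgn -1
I_A²/I_B² = (99/7735)/(13/680) = 792/1183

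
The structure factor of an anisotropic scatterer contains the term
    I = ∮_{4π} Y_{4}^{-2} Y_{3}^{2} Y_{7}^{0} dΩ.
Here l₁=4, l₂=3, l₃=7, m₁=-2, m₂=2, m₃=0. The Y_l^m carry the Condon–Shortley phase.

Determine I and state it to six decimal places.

Checks pass: Σm=0; 14 even; l₃=7∈[1,7].
(2·4+1)(2·3+1)(2·7+1) = 945
Δ: 0! 8! 6! / 15! → 1/45045
sum: t=0:+1/20736 = 1/20736
3j²(4 3 7; 0 0 0) = Δ·Π!·Σ² = 35/1287  (sign -1)
sum: t=0:+1/172800 = 1/172800
3j²(4 3 7; -2 2 0) = Δ·Π!·Σ² = 7/2145  (sign -1)
combine: 4πI² = 945·35/1287·7/2145 = 1715/20449
take √, sign +1: I = 0.08169418

0.081694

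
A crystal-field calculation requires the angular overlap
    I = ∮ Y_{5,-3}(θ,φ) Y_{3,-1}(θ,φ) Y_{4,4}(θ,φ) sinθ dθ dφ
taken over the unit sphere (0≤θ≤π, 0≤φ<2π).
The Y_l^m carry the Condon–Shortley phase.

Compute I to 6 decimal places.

0.169606

m-sum 0 ✓  L=12 even ✓  2≤4≤8 ✓
Π(2lᵢ+1) = 11×7×9 = 693
triangle coeff Δ(5,3,4) = 1/180180
Σ_t [1,3]: t=1:−1/576 t=2:+1/144 t=3:−1/576 = 1/288
(3j)²=20/1001 [(5 3 4; 0 0 0)], sign=+1
Σ_t [2,2]: t=2:+1/5760 = 1/5760
(3j)²=56/2145 [(5 3 4; -3 -1 4)], sign=+1
⇒ 4πI² = 672/1859
I = (+1)√(672/1859/(4π)) = 0.16960553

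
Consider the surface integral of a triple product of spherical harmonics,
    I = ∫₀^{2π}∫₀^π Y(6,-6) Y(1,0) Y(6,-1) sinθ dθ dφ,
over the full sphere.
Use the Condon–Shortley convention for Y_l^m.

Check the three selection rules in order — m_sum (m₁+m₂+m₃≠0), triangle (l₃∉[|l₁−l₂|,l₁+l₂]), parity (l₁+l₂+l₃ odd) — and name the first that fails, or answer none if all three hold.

m_sum

Σmᵢ = -7  ✗
l₃∈[|l₁−l₂|,l₁+l₂]=[5,7], have l₃=6
Σlᵢ = 13 ⇒ odd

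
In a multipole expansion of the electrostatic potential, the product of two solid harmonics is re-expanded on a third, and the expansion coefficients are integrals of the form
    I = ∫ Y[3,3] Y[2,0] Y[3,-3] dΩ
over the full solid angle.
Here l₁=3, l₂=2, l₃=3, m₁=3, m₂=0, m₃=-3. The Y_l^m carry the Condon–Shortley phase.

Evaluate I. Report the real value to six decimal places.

Rules hold: Σm=0, L=8 even, 1≤3≤5.
N = 7·5·7 = 245
Δ = 2!·4!·2!/9! = 1/3780
Racah Σ t=0..2: t=0:+1/24 t=1:−1/4 t=2:+1/24 = -1/6
⇒ 3j(3 2 3; 0 0 0)² = 4/105, sgn +1
Racah Σ t=0..0: t=0:+1/96 = 1/96
⇒ 3j(3 2 3; 3 0 -3)² = 5/84, sgn +1
4πI² = N·(3j₀)²·(3jₘ)² = 5/9
I = +1·√(0.555556/4π) = 0.21026104

0.210261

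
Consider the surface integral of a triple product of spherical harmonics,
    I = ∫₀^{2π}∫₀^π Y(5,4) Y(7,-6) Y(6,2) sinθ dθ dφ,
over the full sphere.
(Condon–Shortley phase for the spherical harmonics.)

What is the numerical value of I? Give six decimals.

-0.164530

Rules hold: Σm=0, L=18 even, 2≤6≤12.
N = 11·15·13 = 2145
Δ = 6!·4!·8!/19! = 1/174594420
Racah Σ t=1..5: t=1:−1/4147200 t=2:+1/207360 t=3:−1/82944 t=4:+1/207360 t=5:−1/4147200 = -1/345600
⇒ 3j(5 7 6; 0 0 0)² = 420/46189, sgn -1
Racah Σ t=0..1: t=0:+1/21772800 t=1:−1/116121600 = 13/348364800
⇒ 3j(5 7 6; 4 -6 2)² = 169/9690, sgn +1
4πI² = N·(3j₀)²·(3jₘ)² = 35490/104329
I = -1·√(0.340174/4π) = -0.16453017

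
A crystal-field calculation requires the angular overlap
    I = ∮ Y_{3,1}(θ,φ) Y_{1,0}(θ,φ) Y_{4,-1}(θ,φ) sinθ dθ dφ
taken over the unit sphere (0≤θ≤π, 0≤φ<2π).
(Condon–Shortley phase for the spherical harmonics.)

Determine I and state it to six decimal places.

Checks pass: Σm=0; 8 even; l₃=4∈[2,4].
(2·3+1)(2·1+1)(2·4+1) = 189
Δ: 0! 6! 2! / 9! → 1/252
sum: t=0:+1/36 = 1/36
3j²(3 1 4; 0 0 0) = Δ·Π!·Σ² = 4/63  (sign +1)
sum: t=0:+1/48 = 1/48
3j²(3 1 4; 1 0 -1) = Δ·Π!·Σ² = 5/84  (sign -1)
combine: 4πI² = 189·4/63·5/84 = 5/7
take √, sign -1: I = -0.23841361

-0.238414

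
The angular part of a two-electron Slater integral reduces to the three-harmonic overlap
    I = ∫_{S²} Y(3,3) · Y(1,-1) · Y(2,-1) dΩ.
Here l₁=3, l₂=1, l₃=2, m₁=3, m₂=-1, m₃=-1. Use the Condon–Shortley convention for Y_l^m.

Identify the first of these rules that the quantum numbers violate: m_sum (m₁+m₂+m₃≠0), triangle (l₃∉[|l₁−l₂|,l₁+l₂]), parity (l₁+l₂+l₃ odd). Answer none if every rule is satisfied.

azimuthal sum: 3 − 1 − 1 = 1  ✗
2 ≤ 2 ≤ 4 (triangle on l)
L = 3 + 1 + 2 = 6 (even)

m_sum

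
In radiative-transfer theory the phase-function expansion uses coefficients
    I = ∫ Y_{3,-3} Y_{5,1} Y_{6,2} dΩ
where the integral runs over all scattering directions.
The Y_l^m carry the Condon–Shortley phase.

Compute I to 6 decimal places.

Checks pass: Σm=0; 14 even; l₃=6∈[2,8].
(2·3+1)(2·5+1)(2·6+1) = 1001
Δ: 2! 4! 8! / 15! → 1/675675
sum: t=0:+1/8640 t=1:−1/2304 t=2:+1/8640 = -7/34560
3j²(3 5 6; 0 0 0) = Δ·Π!·Σ² = 7/429  (sign -1)
sum: t=2:+1/27648 = 1/27648
3j²(3 5 6; -3 1 2) = Δ·Π!·Σ² = 10/429  (sign +1)
combine: 4πI² = 1001·7/429·10/429 = 490/1287
take √, sign -1: I = -0.17406195

-0.174062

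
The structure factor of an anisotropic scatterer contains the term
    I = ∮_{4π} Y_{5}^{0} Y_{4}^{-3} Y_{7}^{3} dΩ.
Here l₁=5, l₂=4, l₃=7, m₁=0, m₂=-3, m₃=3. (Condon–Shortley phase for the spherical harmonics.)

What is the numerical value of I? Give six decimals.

0.133348

Checks pass: Σm=0; 16 even; l₃=7∈[1,9].
(2·5+1)(2·4+1)(2·7+1) = 1485
Δ: 2! 8! 6! / 17! → 1/6126120
sum: t=0:+1/69120 t=1:−1/20736 t=2:+1/69120 = -1/51840
3j²(5 4 7; 0 0 0) = Δ·Π!·Σ² = 280/21879  (sign +1)
sum: t=0:+1/172800 t=1:−1/414720 = 7/2073600
3j²(5 4 7; 0 -3 3) = Δ·Π!·Σ² = 343/29172  (sign +1)
combine: 4πI² = 1485·280/21879·343/29172 = 120050/537251
take √, sign +1: I = 0.13334832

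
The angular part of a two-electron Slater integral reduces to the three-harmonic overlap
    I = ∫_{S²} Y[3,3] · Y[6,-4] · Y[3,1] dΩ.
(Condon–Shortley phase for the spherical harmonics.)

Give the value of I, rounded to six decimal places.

m-sum 0 ✓  L=12 even ✓  3≤3≤9 ✓
Π(2lᵢ+1) = 7×13×7 = 637
triangle coeff Δ(3,6,3) = 1/12012
Σ_t [3,3]: t=3:−1/1296 = -1/1296
(3j)²=100/3003 [(3 6 3; 0 0 0)], sign=+1
Σ_t [0,0]: t=0:+1/34560 = 1/34560
(3j)²=5/286 [(3 6 3; 3 -4 1)], sign=+1
⇒ 4πI² = 1750/4719
I = (+1)√(1750/4719/(4π)) = 0.17178653

0.171787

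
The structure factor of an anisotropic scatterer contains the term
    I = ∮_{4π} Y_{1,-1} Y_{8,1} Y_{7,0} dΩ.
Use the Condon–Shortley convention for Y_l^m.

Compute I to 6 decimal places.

-0.183585

m-sum 0 ✓  L=16 even ✓  7≤7≤9 ✓
Π(2lᵢ+1) = 3×17×15 = 765
triangle coeff Δ(1,8,7) = 1/2040
Σ_t [1,1]: t=1:−1/25401600 = -1/25401600
(3j)²=8/255 [(1 8 7; 0 0 0)], sign=+1
Σ_t [2,2]: t=2:+1/50803200 = 1/50803200
(3j)²=3/170 [(1 8 7; -1 1 0)], sign=-1
⇒ 4πI² = 36/85
I = (-1)√(36/85/(4π)) = -0.18358486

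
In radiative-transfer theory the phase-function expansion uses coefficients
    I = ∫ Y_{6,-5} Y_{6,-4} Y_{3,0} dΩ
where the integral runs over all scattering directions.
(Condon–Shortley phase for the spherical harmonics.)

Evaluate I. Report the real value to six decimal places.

-5 − 4 + 0 = -9 ≠ 0: azimuthal integral kills it; I = 0

0.000000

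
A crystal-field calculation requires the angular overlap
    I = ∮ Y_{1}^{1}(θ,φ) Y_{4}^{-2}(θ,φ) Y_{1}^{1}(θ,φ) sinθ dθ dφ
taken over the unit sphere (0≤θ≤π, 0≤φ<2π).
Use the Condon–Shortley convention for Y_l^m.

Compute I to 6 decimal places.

0.000000

triangle: need 3≤l₃≤5, have 1; I=0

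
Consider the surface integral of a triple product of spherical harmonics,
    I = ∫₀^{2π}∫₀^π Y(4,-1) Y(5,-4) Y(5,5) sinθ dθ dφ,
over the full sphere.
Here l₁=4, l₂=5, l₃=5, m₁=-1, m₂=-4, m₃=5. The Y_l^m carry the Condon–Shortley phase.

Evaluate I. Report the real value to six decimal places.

Rules hold: Σm=0, L=14 even, 1≤5≤9.
N = 9·11·11 = 1089
Δ = 4!·4!·6!/15! = 1/3153150
Racah Σ t=0..4: t=0:+1/69120 t=1:−1/1728 t=2:+1/576 t=3:−1/1728 t=4:+1/69120 = 7/11520
⇒ 3j(4 5 5; 0 0 0)² = 2/143, sgn -1
Racah Σ t=1..1: t=1:−1/103680 = -1/103680
⇒ 3j(4 5 5; -1 -4 5)² = 4/143, sgn -1
4πI² = N·(3j₀)²·(3jₘ)² = 72/169
I = +1·√(0.426036/4π) = 0.18412721

0.184127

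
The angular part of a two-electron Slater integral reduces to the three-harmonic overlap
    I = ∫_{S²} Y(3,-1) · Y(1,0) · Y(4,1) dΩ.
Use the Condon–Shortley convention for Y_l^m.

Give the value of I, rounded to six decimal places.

-0.238414

Rules hold: Σm=0, L=8 even, 2≤4≤4.
N = 7·3·9 = 189
Δ = 0!·6!·2!/9! = 1/252
Racah Σ t=0..0: t=0:+1/36 = 1/36
⇒ 3j(3 1 4; 0 0 0)² = 4/63, sgn +1
Racah Σ t=0..0: t=0:+1/48 = 1/48
⇒ 3j(3 1 4; -1 0 1)² = 5/84, sgn -1
4πI² = N·(3j₀)²·(3jₘ)² = 5/7
I = -1·√(0.714286/4π) = -0.23841361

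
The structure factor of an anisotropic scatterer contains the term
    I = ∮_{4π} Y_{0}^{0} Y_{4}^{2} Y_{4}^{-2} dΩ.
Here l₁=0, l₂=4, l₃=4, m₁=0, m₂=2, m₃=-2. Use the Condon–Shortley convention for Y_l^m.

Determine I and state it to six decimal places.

0.282095

Rules hold: Σm=0, L=8 even, 4≤4≤4.
N = 1·9·9 = 81
Δ = 0!·0!·8!/9! = 1/9
Racah Σ t=0..0: t=0:+1/576 = 1/576
⇒ 3j(0 4 4; 0 0 0)² = 1/9, sgn +1
Racah Σ t=0..0: t=0:+1/1440 = 1/1440
⇒ 3j(0 4 4; 0 2 -2)² = 1/9, sgn +1
4πI² = N·(3j₀)²·(3jₘ)² = 1/1
I = +1·√(1/4π) = 0.28209479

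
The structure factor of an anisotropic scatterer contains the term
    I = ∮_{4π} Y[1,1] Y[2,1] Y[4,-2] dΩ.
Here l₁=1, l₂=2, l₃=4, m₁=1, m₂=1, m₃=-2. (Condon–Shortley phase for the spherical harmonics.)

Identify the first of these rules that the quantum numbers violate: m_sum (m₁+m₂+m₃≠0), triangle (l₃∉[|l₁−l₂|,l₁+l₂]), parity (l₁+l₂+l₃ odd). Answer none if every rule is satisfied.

triangle

m₁+m₂+m₃ = 1 + 1 − 2 = 0  ✓
triangle: |1−2|=1 ≤ l₃=4 ≤ 1+2=3  ✗
parity: l₁+l₂+l₃ = 7 is odd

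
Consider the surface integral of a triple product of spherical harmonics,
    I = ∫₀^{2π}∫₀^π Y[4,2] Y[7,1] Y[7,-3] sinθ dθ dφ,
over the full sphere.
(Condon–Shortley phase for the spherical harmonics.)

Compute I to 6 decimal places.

m-sum 0 ✓  L=18 even ✓  3≤7≤11 ✓
Π(2lᵢ+1) = 9×15×15 = 2025
triangle coeff Δ(4,7,7) = 1/58198140
Σ_t [0,4]: t=0:+1/17418240 t=1:−1/622080 t=2:+1/230400 t=3:−1/622080 t=4:+1/17418240 = 1/806400
(3j)²=2268/230945 [(4 7 7; 0 0 0)], sign=-1
Σ_t [0,2]: t=0:+1/7741440 t=1:−1/1088640 t=2:+1/1658880 = -13/69672960
(3j)²=325/149226 [(4 7 7; 2 1 -3)], sign=-1
⇒ 4πI² = 546750/12623809
I = (+1)√(546750/12623809/(4π)) = 0.05870759

0.058708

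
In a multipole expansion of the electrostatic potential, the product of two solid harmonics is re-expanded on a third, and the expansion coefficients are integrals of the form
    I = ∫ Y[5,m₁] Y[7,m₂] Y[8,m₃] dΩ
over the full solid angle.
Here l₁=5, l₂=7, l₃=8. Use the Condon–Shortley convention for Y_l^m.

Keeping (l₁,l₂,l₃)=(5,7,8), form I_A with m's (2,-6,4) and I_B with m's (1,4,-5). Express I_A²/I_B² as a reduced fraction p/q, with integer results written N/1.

Same 5,7,8: normalisation and zero-m 3j drop out of the ratio.
A: Δ: 4! 6! 10! / 21! → 1/814773960; sum: t=0:+1/313528320 t=1:−1/1045094400 = 1/447897600; 3j²(5 7 8; 2 -6 4) = Δ·Π!·Σ² = 77/5814  (sign +1)
B: Δ: 4! 6! 10! / 21! → 1/814773960; sum: t=1:−1/783820800 t=2:+1/69672960 t=3:−1/58060800 t=4:+1/522547200 = -1/447897600; 3j²(5 7 8; 1 4 -5) = Δ·Π!·Σ² = 11/11628  (sign +1)
I_A²/I_B² = (77/5814)/(11/11628) = 14/1

14/1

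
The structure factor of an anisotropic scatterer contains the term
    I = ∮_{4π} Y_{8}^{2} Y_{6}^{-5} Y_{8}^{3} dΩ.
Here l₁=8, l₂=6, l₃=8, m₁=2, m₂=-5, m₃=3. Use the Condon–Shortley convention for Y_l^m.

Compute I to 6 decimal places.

m-sum 0 ✓  L=22 even ✓  2≤8≤14 ✓
Π(2lᵢ+1) = 17×13×17 = 3757
triangle coeff Δ(8,6,8) = 1/13742520792
Σ_t [0,6]: t=0:+1/41803776000 t=1:−1/435456000 t=2:+1/39813120 t=3:−1/18662400 t=4:+1/39813120 t=5:−1/435456000 t=6:+1/41803776000 = -11/1393459200
(3j)²=600/96577 [(8 6 8; 0 0 0)], sign=-1
Σ_t [0,1]: t=0:+1/1492992000 t=1:−1/1244160000 = -1/7464960000
(3j)²=63/96577 [(8 6 8; 2 -5 3)], sign=+1
⇒ 4πI² = 37800/2482597
I = (-1)√(37800/2482597/(4π)) = -0.03480870

-0.034809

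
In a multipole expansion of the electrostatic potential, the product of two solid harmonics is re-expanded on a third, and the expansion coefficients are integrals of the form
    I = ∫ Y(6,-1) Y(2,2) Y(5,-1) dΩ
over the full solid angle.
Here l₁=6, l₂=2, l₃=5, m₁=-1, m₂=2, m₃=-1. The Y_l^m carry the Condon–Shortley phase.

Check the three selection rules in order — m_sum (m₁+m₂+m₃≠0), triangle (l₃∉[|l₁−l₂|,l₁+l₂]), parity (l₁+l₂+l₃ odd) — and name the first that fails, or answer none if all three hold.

Σmᵢ = 0  ✓
l₃∈[|l₁−l₂|,l₁+l₂]=[4,8], have l₃=5  ✓
Σlᵢ = 13 ⇒ odd  ✗

parity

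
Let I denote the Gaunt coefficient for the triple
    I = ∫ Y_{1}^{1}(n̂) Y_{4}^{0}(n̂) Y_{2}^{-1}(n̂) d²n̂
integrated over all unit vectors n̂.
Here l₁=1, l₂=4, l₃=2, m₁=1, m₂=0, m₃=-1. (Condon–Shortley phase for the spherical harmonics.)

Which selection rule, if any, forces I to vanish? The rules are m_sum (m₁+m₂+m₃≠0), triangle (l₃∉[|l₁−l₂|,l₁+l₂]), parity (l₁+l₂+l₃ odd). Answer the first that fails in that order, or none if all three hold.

triangle

Σmᵢ = 0  ✓
l₃∈[|l₁−l₂|,l₁+l₂]=[3,5], have l₃=2  ✗
Σlᵢ = 7 ⇒ odd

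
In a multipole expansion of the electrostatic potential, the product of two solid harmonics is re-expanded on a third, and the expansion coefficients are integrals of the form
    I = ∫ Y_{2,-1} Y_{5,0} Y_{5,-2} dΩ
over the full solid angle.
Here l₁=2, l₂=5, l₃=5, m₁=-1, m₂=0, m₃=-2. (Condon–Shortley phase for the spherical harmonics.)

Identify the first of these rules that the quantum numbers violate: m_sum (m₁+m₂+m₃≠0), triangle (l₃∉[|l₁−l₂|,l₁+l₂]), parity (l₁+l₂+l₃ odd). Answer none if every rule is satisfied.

m_sum

azimuthal sum: -1 + 0 − 2 = -3  ✗
3 ≤ 5 ≤ 7 (triangle on l)
L = 2 + 5 + 5 = 12 (even)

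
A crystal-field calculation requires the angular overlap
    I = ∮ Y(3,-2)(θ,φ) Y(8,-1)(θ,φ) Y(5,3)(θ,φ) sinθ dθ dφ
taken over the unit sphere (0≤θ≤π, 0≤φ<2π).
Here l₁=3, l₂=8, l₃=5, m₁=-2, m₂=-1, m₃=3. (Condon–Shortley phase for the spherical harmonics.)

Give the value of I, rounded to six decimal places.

-0.057718

m-sum 0 ✓  L=16 even ✓  5≤5≤11 ✓
Π(2lᵢ+1) = 7×17×11 = 1309
triangle coeff Δ(3,8,5) = 1/136136
Σ_t [3,3]: t=3:−1/518400 = -1/518400
(3j)²=56/2431 [(3 8 5; 0 0 0)], sign=+1
Σ_t [5,5]: t=5:−1/9676800 = -1/9676800
(3j)²=27/19448 [(3 8 5; -2 -1 3)], sign=-1
⇒ 4πI² = 1323/31603
I = (-1)√(1323/31603/(4π)) = -0.05771794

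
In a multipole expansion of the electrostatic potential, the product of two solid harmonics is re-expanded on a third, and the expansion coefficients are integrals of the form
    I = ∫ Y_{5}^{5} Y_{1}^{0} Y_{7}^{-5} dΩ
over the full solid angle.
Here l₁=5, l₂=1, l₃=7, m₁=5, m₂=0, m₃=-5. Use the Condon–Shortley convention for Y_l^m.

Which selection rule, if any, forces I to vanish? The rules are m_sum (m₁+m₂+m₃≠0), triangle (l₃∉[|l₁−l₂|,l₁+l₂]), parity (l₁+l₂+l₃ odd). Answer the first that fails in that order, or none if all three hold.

Σmᵢ = 0  ✓
l₃∈[|l₁−l₂|,l₁+l₂]=[4,6], have l₃=7  ✗
Σlᵢ = 13 ⇒ odd

triangle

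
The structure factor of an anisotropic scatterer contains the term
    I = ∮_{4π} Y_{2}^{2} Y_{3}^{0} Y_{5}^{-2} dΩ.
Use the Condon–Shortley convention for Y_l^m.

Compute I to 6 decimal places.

m-sum 0 ✓  L=10 even ✓  1≤5≤5 ✓
Π(2lᵢ+1) = 5×7×11 = 385
triangle coeff Δ(2,3,5) = 1/2310
Σ_t [0,0]: t=0:+1/144 = 1/144
(3j)²=10/231 [(2 3 5; 0 0 0)], sign=-1
Σ_t [0,0]: t=0:+1/864 = 1/864
(3j)²=1/66 [(2 3 5; 2 0 -2)], sign=-1
⇒ 4πI² = 25/99
I = (+1)√(25/99/(4π)) = 0.14175797

0.141758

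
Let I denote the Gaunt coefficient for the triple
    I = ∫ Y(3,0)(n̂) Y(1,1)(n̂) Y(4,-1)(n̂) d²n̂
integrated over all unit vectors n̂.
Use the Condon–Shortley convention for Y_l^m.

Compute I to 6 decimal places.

-0.194664

m-sum 0 ✓  L=8 even ✓  2≤4≤4 ✓
Π(2lᵢ+1) = 7×3×9 = 189
triangle coeff Δ(3,1,4) = 1/252
Σ_t [0,0]: t=0:+1/36 = 1/36
(3j)²=4/63 [(3 1 4; 0 0 0)], sign=+1
Σ_t [0,0]: t=0:+1/72 = 1/72
(3j)²=5/126 [(3 1 4; 0 1 -1)], sign=-1
⇒ 4πI² = 10/21
I = (-1)√(10/21/(4π)) = -0.19466390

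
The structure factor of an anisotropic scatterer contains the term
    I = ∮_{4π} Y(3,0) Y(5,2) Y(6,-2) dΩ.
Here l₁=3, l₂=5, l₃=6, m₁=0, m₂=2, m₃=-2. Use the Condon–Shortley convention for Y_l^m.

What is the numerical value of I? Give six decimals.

m-sum 0 ✓  L=14 even ✓  2≤6≤8 ✓
Π(2lᵢ+1) = 7×11×13 = 1001
triangle coeff Δ(3,5,6) = 1/675675
Σ_t [0,2]: t=0:+1/8640 t=1:−1/2304 t=2:+1/8640 = -7/34560
(3j)²=7/429 [(3 5 6; 0 0 0)], sign=-1
Σ_t [0,2]: t=0:+1/60480 t=1:−1/5760 t=2:+1/8640 = -1/24192
(3j)²=8/3003 [(3 5 6; 0 2 -2)], sign=-1
⇒ 4πI² = 56/1287
I = (+1)√(56/1287/(4π)) = 0.05884368

0.058844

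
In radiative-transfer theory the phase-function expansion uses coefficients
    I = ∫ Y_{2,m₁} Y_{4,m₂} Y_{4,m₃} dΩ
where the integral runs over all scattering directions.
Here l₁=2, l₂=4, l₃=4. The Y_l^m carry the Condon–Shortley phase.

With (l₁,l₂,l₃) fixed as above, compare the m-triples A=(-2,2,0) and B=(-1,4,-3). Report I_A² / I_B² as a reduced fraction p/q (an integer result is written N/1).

45/49

Shared (l₁,l₂,l₃)=(2,4,4): N and (l;000)² cancel in I_A²/I_B².
A: Δ = 2!·2!·6!/11! = 1/13860; Racah Σ t=2..2: t=2:+1/192 = 1/192; ⇒ 3j(2 4 4; -2 2 0)² = 3/77, sgn +1
B: Δ = 2!·2!·6!/11! = 1/13860; Racah Σ t=2..2: t=2:+1/1440 = 1/1440; ⇒ 3j(2 4 4; -1 4 -3)² = 7/165, sgn -1
I_A²/I_B² = (3/77)/(7/165) = 45/49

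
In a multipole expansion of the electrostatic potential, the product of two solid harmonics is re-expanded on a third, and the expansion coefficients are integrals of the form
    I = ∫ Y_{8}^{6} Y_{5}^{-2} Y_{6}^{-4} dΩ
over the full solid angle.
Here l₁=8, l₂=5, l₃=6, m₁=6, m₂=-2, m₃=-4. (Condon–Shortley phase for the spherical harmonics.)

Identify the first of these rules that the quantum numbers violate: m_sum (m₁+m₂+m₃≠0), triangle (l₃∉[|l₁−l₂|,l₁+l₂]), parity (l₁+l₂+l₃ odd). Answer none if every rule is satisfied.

parity

m₁+m₂+m₃ = 6 − 2 − 4 = 0  ✓
triangle: |8−5|=3 ≤ l₃=6 ≤ 8+5=13  ✓
parity: l₁+l₂+l₃ = 19 is odd  ✗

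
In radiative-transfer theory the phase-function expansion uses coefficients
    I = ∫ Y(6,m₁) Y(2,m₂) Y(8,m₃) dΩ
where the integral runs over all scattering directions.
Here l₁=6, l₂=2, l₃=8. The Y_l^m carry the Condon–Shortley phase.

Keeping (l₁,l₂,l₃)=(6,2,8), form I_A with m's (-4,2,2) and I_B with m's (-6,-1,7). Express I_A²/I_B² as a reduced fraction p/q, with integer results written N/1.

3/91

l's match ⇒ only the (l;m) 3-j factors differ between A and B.
A: triangle coeff Δ(6,2,8) = 1/30940; Σ_t [0,0]: t=0:+1/174182400 = 1/174182400; (3j)²=3/6188 [(6 2 8; -4 2 2)], sign=+1
B: triangle coeff Δ(6,2,8) = 1/30940; Σ_t [0,0]: t=0:+1/2874009600 = 1/2874009600; (3j)²=1/68 [(6 2 8; -6 -1 7)], sign=-1
I_A²/I_B² = (3/6188)/(1/68) = 3/91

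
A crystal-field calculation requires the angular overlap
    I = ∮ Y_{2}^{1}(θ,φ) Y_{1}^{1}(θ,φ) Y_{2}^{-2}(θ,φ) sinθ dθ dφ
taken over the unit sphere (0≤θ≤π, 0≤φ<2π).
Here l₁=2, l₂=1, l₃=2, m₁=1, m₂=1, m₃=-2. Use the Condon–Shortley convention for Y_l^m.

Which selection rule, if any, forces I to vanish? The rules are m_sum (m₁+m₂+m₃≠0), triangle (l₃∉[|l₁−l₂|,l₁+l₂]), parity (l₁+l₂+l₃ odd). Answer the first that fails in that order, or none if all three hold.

parity

azimuthal sum: 1 + 1 − 2 = 0  ✓
1 ≤ 2 ≤ 3 (triangle on l)  ✓
L = 2 + 1 + 2 = 5 (odd)  ✗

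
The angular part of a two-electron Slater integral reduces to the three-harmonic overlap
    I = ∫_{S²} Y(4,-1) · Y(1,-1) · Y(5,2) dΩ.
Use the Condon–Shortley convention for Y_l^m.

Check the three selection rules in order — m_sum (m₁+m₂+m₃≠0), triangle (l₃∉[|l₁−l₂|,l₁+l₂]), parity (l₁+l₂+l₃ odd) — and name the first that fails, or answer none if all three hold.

Σmᵢ = 0  ✓
l₃∈[|l₁−l₂|,l₁+l₂]=[3,5], have l₃=5  ✓
Σlᵢ = 10 ⇒ even  ✓

none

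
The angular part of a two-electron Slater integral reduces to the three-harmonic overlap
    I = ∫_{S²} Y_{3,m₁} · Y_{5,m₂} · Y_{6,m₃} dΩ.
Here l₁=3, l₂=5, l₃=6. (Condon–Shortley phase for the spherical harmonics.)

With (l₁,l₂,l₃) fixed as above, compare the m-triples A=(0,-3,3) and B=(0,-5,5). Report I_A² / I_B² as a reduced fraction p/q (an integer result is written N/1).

1/33

Shared (l₁,l₂,l₃)=(3,5,6): N and (l;000)² cancel in I_A²/I_B².
A: Δ = 2!·4!·8!/15! = 1/675675; Racah Σ t=0..2: t=0:+1/17280 t=1:−1/20160 t=2:+1/483840 = 1/96768; ⇒ 3j(3 5 6; 0 -3 3)² = 1/1001, sgn -1
B: Δ = 2!·4!·8!/15! = 1/675675; Racah Σ t=0..0: t=0:+1/483840 = 1/483840; ⇒ 3j(3 5 6; 0 -5 5)² = 3/91, sgn -1
I_A²/I_B² = (1/1001)/(3/91) = 1/33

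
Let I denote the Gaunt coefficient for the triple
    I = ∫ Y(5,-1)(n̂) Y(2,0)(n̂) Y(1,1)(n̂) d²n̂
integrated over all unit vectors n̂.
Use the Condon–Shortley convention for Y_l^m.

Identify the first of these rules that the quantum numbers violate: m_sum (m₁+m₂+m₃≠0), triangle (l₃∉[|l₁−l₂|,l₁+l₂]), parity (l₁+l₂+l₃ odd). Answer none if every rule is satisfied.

m₁+m₂+m₃ = -1 + 0 + 1 = 0  ✓
triangle: |5−2|=3 ≤ l₃=1 ≤ 5+2=7  ✗
parity: l₁+l₂+l₃ = 8 is even

triangle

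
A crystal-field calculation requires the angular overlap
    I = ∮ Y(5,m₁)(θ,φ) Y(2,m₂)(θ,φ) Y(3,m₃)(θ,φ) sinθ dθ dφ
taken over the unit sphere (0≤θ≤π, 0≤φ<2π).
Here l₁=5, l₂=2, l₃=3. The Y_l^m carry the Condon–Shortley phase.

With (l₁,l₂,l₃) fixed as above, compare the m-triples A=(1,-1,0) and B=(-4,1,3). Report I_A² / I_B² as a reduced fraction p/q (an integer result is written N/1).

20/21

l's match ⇒ only the (l;m) 3-j factors differ between A and B.
A: triangle coeff Δ(5,2,3) = 1/2310; Σ_t [1,1]: t=1:−1/216 = -1/216; (3j)²=8/231 [(5 2 3; 1 -1 0)], sign=+1
B: triangle coeff Δ(5,2,3) = 1/2310; Σ_t [3,3]: t=3:−1/4320 = -1/4320; (3j)²=2/55 [(5 2 3; -4 1 3)], sign=-1
I_A²/I_B² = (8/231)/(2/55) = 20/21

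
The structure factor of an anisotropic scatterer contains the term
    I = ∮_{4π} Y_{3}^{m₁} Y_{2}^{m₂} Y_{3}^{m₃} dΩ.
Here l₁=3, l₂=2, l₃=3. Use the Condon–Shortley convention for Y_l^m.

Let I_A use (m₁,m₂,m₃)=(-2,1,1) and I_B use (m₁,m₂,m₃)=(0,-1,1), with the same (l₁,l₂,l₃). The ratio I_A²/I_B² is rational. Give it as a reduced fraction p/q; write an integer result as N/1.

15/2

Same 3,2,3: normalisation and zero-m 3j drop out of the ratio.
A: Δ: 2! 4! 2! / 9! → 1/3780; sum: t=1:−1/48 t=2:+1/12 = 1/16; 3j²(3 2 3; -2 1 1) = Δ·Π!·Σ² = 1/28  (sign +1)
B: Δ: 2! 4! 2! / 9! → 1/3780; sum: t=0:+1/12 t=1:−1/8 = -1/24; 3j²(3 2 3; 0 -1 1) = Δ·Π!·Σ² = 1/210  (sign -1)
I_A²/I_B² = (1/28)/(1/210) = 15/2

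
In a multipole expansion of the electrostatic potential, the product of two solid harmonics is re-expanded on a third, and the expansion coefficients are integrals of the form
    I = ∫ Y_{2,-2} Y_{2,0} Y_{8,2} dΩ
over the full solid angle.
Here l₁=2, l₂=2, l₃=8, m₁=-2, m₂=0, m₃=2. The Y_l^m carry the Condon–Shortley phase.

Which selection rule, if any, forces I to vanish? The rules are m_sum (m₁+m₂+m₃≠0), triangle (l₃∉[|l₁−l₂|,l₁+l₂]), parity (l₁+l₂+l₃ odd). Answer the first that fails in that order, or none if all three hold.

m₁+m₂+m₃ = -2 + 0 + 2 = 0  ✓
triangle: |2−2|=0 ≤ l₃=8 ≤ 2+2=4  ✗
parity: l₁+l₂+l₃ = 12 is even

triangle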